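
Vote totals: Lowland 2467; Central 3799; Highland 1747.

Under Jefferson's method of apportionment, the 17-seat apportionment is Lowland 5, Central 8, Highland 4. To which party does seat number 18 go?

Central

Priority for the next seat is population ÷ (current seats + 1).
Priorities: Lowland 411.167, Central 422.111, Highland 349.400.
Highest priority: Central.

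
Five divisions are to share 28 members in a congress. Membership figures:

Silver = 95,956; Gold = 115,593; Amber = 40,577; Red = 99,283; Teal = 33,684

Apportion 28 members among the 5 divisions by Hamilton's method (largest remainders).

Silver: 7, Gold: 8, Amber: 3, Red: 7, Teal: 3

The standard divisor is 385093/28 ≈ 13753.321.
Standard quotas: Silver 6.9769, Gold 8.4047, Amber 2.9503, Red 7.2188, Teal 2.4492.
Lower quotas: Silver 6, Gold 8, Amber 2, Red 7, Teal 2 (sum 25, leaving 3 seats).
Remainders in descending order: Silver 0.9769, Amber 0.9503, Teal 0.4492, Gold 0.4047, Red 0.2188.
The surplus seats go to Silver, Amber, Teal.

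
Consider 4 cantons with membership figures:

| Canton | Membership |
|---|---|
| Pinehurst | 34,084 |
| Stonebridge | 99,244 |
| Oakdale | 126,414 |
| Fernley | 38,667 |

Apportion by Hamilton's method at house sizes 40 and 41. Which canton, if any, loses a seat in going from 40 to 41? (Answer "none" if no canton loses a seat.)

none

At 40 seats: Pinehurst 5, Stonebridge 13, Oakdale 17, Fernley 5.
At 41 seats: Pinehurst 5, Stonebridge 14, Oakdale 17, Fernley 5.
No canton's allocation decreased.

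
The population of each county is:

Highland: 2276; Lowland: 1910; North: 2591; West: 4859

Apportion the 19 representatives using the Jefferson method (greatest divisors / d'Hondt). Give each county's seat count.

Standard divisor 11636/19 ≈ 612.421; standard quotas: Highland 3.716, Lowland 3.119, North 4.231, West 7.934.
Rounding down gives 3, 3, 4, 7 = 17 seats, so the divisor must be adjusted.
With modified divisor 550: modified quotas Highland 4.138, Lowland 3.473, North 4.711, West 8.835.
Rounding down: Highland 4, Lowland 3, North 4, West 8 (total 19).

Highland 4, Lowland 3, North 4, West 8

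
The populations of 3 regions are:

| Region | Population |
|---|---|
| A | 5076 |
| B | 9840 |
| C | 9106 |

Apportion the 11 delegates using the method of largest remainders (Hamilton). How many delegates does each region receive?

A 2; B 5; C 4

Standard divisor: 24022 ÷ 11 ≈ 2183.818.
Standard quotas: A 2.3244, B 4.5059, C 4.1698.
Lower quotas: A 2, B 4, C 4 (sum 10, leaving 1 seat).
Remainders in descending order: B 0.5059, A 0.3244, C 0.1698.
Largest remainder: B receives the extra seat.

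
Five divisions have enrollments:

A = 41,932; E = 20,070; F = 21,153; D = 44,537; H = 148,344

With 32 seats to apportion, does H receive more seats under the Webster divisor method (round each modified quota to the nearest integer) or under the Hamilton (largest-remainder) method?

Webster

Webster: A 5, E 2, F 2, D 5, H 18.
Hamilton: A 5, E 2, F 3, D 5, H 17.
H gets 18 under Webster and 17 under Hamilton.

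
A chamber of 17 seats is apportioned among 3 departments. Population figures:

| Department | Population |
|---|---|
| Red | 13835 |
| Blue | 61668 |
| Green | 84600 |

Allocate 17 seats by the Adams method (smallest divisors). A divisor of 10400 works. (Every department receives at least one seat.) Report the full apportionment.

With modified divisor 10400: modified quotas Red 1.330, Blue 5.930, Green 8.135.
Rounding up: Red 2, Blue 6, Green 9 (total 17).

Red 2; Blue 6; Green 9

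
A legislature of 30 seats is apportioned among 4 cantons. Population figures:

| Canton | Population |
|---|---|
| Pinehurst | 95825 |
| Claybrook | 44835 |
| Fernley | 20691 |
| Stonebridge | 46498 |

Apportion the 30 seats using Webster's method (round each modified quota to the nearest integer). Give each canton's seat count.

Pinehurst 14, Claybrook 6, Fernley 3, Stonebridge 7

Standard divisor 207849/30 ≈ 6928.3; standard quotas: Pinehurst 13.831, Claybrook 6.471, Fernley 2.986, Stonebridge 6.711.
Rounding to the nearest integer gives Pinehurst 14, Claybrook 6, Fernley 3, Stonebridge 7 — total 30, matching the house size, so no adjustment is needed.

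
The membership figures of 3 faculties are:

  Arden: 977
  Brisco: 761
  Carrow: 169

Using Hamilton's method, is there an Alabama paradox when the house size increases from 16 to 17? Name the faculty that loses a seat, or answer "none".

At 16 seats: Arden 8, Brisco 6, Carrow 2.
At 17 seats: Arden 9, Brisco 7, Carrow 1.
Carrow drops from 2 to 1.

Carrow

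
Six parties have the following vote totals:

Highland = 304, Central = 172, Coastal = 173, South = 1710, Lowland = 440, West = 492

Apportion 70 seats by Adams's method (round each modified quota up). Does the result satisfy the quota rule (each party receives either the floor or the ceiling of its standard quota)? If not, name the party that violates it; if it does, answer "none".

South

Standard quotas: Highland 6.466, Central 3.658, Coastal 3.680, South 36.372, Lowland 9.359, West 10.465.
Adams allocation: Highland 7, Central 4, Coastal 4, South 35, Lowland 9, West 11.
South has quota 36.372 (lower 36, upper 37) but receives 35 — outside the quota interval.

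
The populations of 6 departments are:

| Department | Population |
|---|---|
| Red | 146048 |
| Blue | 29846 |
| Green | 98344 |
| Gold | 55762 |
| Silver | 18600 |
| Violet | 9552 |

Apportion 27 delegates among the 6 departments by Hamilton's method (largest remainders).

The standard divisor is 358152/27 ≈ 13264.889.
Standard quotas: Red 11.0101, Blue 2.2500, Green 7.4139, Gold 4.2037, Silver 1.4022, Violet 0.7201.
Lower quotas: Red 11, Blue 2, Green 7, Gold 4, Silver 1, Violet 0 (sum 25, leaving 2 seats).
Remainders in descending order: Violet 0.7201, Green 0.4139, Silver 0.4022, Blue 0.2500, Gold 0.2037, Red 0.0101.
Largest remainders: Violet, Green receive the extra seats.

Red: 11, Blue: 2, Green: 8, Gold: 4, Silver: 1, Violet: 1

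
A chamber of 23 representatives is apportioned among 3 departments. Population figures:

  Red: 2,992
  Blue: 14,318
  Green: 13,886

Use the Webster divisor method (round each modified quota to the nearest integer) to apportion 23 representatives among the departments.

Standard divisor 31196/23 ≈ 1356.348; standard quotas: Red 2.206, Blue 10.556, Green 10.238.
Rounding to the nearest integer gives Red 2, Blue 11, Green 10 — total 23, matching the house size, so no adjustment is needed.

Red: 2, Blue: 11, Green: 10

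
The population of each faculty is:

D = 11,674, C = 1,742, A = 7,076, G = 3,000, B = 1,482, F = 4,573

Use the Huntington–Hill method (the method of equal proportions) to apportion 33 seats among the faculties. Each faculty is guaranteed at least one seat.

With divisor 900: modified quotas D 12.971, C 1.936, A 7.862, G 3.333, B 1.647, F 5.081.
Geometric-mean thresholds: D √(12·13)=12.490, C √(1·2)=1.414, A √(7·8)=7.483, G √(3·4)=3.464, B √(1·2)=1.414, F √(5·6)=5.477.
Each quota rounded against its threshold gives D 13, C 2, A 8, G 3, B 2, F 5 (total 33).

D 13, C 2, A 8, G 3, B 2, F 5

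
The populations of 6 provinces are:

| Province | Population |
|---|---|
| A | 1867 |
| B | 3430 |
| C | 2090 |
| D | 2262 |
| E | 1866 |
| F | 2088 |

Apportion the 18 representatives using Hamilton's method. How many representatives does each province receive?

A: 2, B: 5, C: 3, D: 3, E: 2, F: 3

The standard divisor is 13603/18 ≈ 755.722.
Standard quotas: A 2.470, B 4.539, C 2.766, D 2.993, E 2.469, F 2.763.
Lower quotas: A 2, B 4, C 2, D 2, E 2, F 2 (sum 14, leaving 4 seats).
Remainders in descending order: D 0.993, C 0.766, F 0.763, B 0.539, A 0.470, E 0.469.
Largest remainders: D, C, F, B receive the extra seats.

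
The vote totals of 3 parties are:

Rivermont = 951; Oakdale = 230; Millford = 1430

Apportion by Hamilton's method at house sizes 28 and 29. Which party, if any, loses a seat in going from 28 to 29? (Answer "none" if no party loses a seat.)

Oakdale

At 28 seats: Rivermont 10, Oakdale 3, Millford 15.
At 29 seats: Rivermont 11, Oakdale 2, Millford 16.
Oakdale drops from 3 to 2.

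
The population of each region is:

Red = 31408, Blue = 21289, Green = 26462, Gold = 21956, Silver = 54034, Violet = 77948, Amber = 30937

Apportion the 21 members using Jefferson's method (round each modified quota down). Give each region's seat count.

Red 2, Blue 1, Green 2, Gold 2, Silver 5, Violet 7, Amber 2

Standard divisor 264034/21 ≈ 12573.048; standard quotas: Red 2.498, Blue 1.693, Green 2.105, Gold 1.746, Silver 4.298, Violet 6.200, Amber 2.461.
Rounding down gives 2, 1, 2, 1, 4, 6, 2 = 18 seats, so the divisor must be adjusted.
With modified divisor 10758.1: modified quotas Red 2.919, Blue 1.979, Green 2.460, Gold 2.041, Silver 5.023, Violet 7.246, Amber 2.876.
Rounding down: Red 2, Blue 1, Green 2, Gold 2, Silver 5, Violet 7, Amber 2 (total 21).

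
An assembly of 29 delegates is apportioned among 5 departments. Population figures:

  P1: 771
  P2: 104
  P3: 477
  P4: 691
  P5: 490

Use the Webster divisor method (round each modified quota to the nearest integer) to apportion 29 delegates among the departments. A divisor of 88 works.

P1: 9, P2: 1, P3: 5, P4: 8, P5: 6

With modified divisor 88: modified quotas P1 8.761, P2 1.182, P3 5.420, P4 7.852, P5 5.568.
Rounding to the nearest integer: P1 9, P2 1, P3 5, P4 8, P5 6 (total 29).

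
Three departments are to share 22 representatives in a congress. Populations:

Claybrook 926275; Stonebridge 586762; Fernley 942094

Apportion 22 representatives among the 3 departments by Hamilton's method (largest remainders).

The standard divisor is 2455131/22 ≈ 111596.864.
Standard quotas: Claybrook 8.3002, Stonebridge 5.2579, Fernley 8.4419.
Lower quotas: Claybrook 8, Stonebridge 5, Fernley 8 (sum 21, leaving 1 seat).
Remainders in descending order: Fernley 0.4419, Claybrook 0.3002, Stonebridge 0.2579.
The surplus seat goes to Fernley.

Claybrook: 8; Stonebridge: 5; Fernley: 9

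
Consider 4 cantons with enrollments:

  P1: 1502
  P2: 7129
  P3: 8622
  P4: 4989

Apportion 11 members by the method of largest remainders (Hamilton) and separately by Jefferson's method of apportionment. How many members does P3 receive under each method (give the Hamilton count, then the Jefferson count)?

Hamilton: P1 1, P2 4, P3 4, P4 2.
Jefferson: P1 0, P2 4, P3 5, P4 2.
P3 gets 4 under Hamilton and 5 under Jefferson.

4 and 5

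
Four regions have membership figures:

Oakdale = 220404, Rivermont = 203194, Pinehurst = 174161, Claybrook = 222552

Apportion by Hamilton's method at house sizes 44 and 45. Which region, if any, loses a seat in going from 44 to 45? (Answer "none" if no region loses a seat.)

At 44 seats: Oakdale 12, Rivermont 11, Pinehurst 9, Claybrook 12.
At 45 seats: Oakdale 12, Rivermont 11, Pinehurst 10, Claybrook 12.
No region's allocation decreased.

none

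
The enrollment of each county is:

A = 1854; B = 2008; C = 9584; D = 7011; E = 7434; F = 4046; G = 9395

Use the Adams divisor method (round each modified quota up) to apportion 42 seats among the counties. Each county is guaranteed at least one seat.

A 2, B 2, C 10, D 7, E 8, F 4, G 9

Standard divisor 41332/42 ≈ 984.095; standard quotas: A 1.884, B 2.040, C 9.739, D 7.124, E 7.554, F 4.111, G 9.547.
Rounding up gives 2, 3, 10, 8, 8, 5, 10 = 46 seats, so the divisor must be adjusted.
With modified divisor 1050: modified quotas A 1.766, B 1.912, C 9.128, D 6.677, E 7.080, F 3.853, G 8.948.
Rounding up: A 2, B 2, C 10, D 7, E 8, F 4, G 9 (total 42).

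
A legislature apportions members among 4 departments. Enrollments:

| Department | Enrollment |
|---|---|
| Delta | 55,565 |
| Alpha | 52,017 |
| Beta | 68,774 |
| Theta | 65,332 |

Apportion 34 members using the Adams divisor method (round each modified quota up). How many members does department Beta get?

Standard divisor 241688/34 ≈ 7108.471; standard quotas: Delta 7.817, Alpha 7.318, Beta 9.675, Theta 9.191.
Rounding up gives 8, 8, 10, 10 = 36 seats, so the divisor must be adjusted.
With modified divisor 7500: modified quotas Delta 7.409, Alpha 6.936, Beta 9.170, Theta 8.711.
Rounding up: Delta 8, Alpha 7, Beta 10, Theta 9 (total 34).
Beta receives 10.

10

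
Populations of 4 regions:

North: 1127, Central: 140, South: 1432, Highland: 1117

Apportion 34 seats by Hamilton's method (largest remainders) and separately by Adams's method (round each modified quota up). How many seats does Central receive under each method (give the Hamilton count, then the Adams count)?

1 and 2

Hamilton: North 10, Central 1, South 13, Highland 10.
Adams: North 10, Central 2, South 12, Highland 10.
Central gets 1 under Hamilton and 2 under Adams.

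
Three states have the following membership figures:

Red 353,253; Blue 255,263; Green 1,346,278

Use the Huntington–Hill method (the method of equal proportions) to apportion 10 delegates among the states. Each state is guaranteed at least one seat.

Red=2; Blue=1; Green=7

With divisor 194117: modified quotas Red 1.820, Blue 1.315, Green 6.935.
Geometric-mean thresholds: Red √(1·2)=1.414, Blue √(1·2)=1.414, Green √(6·7)=6.481.
Each quota rounded against its threshold gives Red 2, Blue 1, Green 7 (total 10).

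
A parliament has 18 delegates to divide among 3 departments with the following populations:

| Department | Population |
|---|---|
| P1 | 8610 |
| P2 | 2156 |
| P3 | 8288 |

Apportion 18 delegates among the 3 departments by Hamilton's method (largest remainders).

Total 19054; standard divisor 19054/18 ≈ 1058.556.
Standard quotas: P1 8.1337, P2 2.0367, P3 7.8295.
Lower quotas: P1 8, P2 2, P3 7 (sum 17, leaving 1 seat).
Remainders in descending order: P3 0.8295, P1 0.1337, P2 0.0367.
Largest remainder: P3 receives the extra seat.

P1 8, P2 2, P3 8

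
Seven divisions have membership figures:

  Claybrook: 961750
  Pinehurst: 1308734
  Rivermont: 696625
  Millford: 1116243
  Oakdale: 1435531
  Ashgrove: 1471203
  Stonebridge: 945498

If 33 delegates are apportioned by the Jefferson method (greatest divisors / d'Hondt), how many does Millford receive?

5

Standard divisor 7935584/33 ≈ 240472.242; standard quotas: Claybrook 3.999, Pinehurst 5.442, Rivermont 2.897, Millford 4.642, Oakdale 5.970, Ashgrove 6.118, Stonebridge 3.932.
Rounding down gives 3, 5, 2, 4, 5, 6, 3 = 28 seats, so the divisor must be adjusted.
With modified divisor 220700: modified quotas Claybrook 4.358, Pinehurst 5.930, Rivermont 3.156, Millford 5.058, Oakdale 6.504, Ashgrove 6.666, Stonebridge 4.284.
Rounding down: Claybrook 4, Pinehurst 5, Rivermont 3, Millford 5, Oakdale 6, Ashgrove 6, Stonebridge 4 (total 33).
Millford receives 5.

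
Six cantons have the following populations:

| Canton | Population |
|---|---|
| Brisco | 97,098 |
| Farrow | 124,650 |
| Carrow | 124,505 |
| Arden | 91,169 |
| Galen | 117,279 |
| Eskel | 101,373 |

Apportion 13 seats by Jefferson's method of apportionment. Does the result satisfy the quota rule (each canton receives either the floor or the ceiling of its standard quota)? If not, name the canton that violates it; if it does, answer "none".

Standard quotas: Brisco 1.924, Farrow 2.470, Carrow 2.467, Arden 1.806, Galen 2.324, Eskel 2.009.
Jefferson allocation: Brisco 2, Farrow 3, Carrow 2, Arden 2, Galen 2, Eskel 2.
Every allocation lies between the lower and upper quota.

none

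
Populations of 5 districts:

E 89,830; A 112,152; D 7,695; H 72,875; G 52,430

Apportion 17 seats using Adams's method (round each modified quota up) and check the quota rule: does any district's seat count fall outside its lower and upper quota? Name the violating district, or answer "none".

none

Standard quotas: E 4.559, A 5.692, D 0.391, H 3.698, G 2.661.
Adams allocation: E 4, A 5, D 1, H 4, G 3.
Every allocation lies between the lower and upper quota.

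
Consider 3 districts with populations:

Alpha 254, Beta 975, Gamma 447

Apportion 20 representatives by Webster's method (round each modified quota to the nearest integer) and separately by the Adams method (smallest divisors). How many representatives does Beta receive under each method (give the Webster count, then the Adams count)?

Webster: Alpha 3, Beta 12, Gamma 5.
Adams: Alpha 3, Beta 11, Gamma 6.
Beta gets 12 under Webster and 11 under Adams.

12 and 11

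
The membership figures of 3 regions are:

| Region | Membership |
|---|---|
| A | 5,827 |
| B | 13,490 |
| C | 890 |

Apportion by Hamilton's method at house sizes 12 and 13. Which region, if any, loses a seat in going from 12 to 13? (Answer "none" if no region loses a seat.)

C

At 12 seats: A 3, B 8, C 1.
At 13 seats: A 4, B 9, C 0.
C drops from 1 to 0.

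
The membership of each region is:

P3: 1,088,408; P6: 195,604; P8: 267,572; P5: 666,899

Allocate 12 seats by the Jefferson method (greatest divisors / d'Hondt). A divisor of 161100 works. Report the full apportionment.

P3: 6, P6: 1, P8: 1, P5: 4

With modified divisor 161100: modified quotas P3 6.756, P6 1.214, P8 1.661, P5 4.140.
Rounding down: P3 6, P6 1, P8 1, P5 4 (total 12).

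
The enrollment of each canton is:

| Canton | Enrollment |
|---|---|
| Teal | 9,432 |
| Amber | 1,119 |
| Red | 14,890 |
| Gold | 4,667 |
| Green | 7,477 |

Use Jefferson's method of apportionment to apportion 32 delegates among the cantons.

Teal: 8, Amber: 1, Red: 13, Gold: 4, Green: 6

Standard divisor 37585/32 ≈ 1174.531; standard quotas: Teal 8.030, Amber 0.953, Red 12.677, Gold 3.974, Green 6.366.
Rounding down gives 8, 0, 12, 3, 6 = 29 seats, so the divisor must be adjusted.
With modified divisor 1090: modified quotas Teal 8.653, Amber 1.027, Red 13.661, Gold 4.282, Green 6.860.
Rounding down: Teal 8, Amber 1, Red 13, Gold 4, Green 6 (total 32).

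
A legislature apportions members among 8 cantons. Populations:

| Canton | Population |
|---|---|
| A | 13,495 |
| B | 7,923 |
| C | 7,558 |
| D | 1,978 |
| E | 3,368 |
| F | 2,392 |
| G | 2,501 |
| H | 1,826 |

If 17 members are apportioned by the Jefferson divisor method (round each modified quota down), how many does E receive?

Standard divisor 41041/17 ≈ 2414.176; standard quotas: A 5.590, B 3.282, C 3.131, D 0.819, E 1.395, F 0.991, G 1.036, H 0.756.
Rounding down gives 5, 3, 3, 0, 1, 0, 1, 0 = 13 seats, so the divisor must be adjusted.
With modified divisor 1937.89: modified quotas A 6.964, B 4.088, C 3.900, D 1.021, E 1.738, F 1.234, G 1.291, H 0.942.
Rounding down: A 6, B 4, C 3, D 1, E 1, F 1, G 1, H 0 (total 17).
E receives 1.

1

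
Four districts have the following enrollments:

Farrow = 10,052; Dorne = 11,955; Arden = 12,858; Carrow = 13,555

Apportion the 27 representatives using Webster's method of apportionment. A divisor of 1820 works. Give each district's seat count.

Farrow=6; Dorne=7; Arden=7; Carrow=7

With modified divisor 1820: modified quotas Farrow 5.523, Dorne 6.569, Arden 7.065, Carrow 7.448.
Rounding to the nearest integer: Farrow 6, Dorne 7, Arden 7, Carrow 7 (total 27).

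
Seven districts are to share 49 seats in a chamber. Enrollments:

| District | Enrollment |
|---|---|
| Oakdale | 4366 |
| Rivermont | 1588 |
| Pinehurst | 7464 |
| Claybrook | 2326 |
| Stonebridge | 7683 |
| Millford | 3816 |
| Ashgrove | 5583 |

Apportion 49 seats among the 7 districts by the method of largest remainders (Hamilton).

Oakdale: 7; Rivermont: 2; Pinehurst: 11; Claybrook: 4; Stonebridge: 11; Millford: 6; Ashgrove: 8

Standard divisor: 32826 ÷ 49 ≈ 669.918.
Standard quotas: Oakdale 6.5172, Rivermont 2.3704, Pinehurst 11.1417, Claybrook 3.4721, Stonebridge 11.4686, Millford 5.6962, Ashgrove 8.3339.
Lower quotas: Oakdale 6, Rivermont 2, Pinehurst 11, Claybrook 3, Stonebridge 11, Millford 5, Ashgrove 8 (sum 46, leaving 3 seats).
Remainders in descending order: Millford 0.6962, Oakdale 0.5172, Claybrook 0.4721, Stonebridge 0.4686, Rivermont 0.3704, Ashgrove 0.3339, Pinehurst 0.1417.
The surplus seats go to Millford, Oakdale, Claybrook.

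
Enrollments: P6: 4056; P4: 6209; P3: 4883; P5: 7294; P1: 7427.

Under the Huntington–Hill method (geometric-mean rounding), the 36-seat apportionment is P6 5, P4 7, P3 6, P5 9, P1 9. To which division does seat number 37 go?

Priority for the next seat is population ÷ (√(s·(s+1))).
Priorities: P6 740.521, P4 829.713, P3 753.463, P5 768.855, P1 782.875.
Highest priority: P4.

P4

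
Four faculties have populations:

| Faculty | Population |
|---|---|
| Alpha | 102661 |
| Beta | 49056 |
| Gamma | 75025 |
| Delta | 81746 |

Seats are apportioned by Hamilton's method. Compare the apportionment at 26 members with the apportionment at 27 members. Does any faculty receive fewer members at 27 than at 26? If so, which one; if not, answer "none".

At 26 seats: Alpha 9, Beta 4, Gamma 6, Delta 7.
At 27 seats: Alpha 9, Beta 4, Gamma 7, Delta 7.
No faculty's allocation decreased.

none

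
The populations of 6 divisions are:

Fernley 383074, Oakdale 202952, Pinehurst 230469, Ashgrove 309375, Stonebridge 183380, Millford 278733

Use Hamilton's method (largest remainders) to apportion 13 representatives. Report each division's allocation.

Fernley=3, Oakdale=2, Pinehurst=2, Ashgrove=3, Stonebridge=1, Millford=2

Standard divisor: 1587983 ÷ 13 ≈ 122152.538.
Standard quotas: Fernley 3.1360, Oakdale 1.6615, Pinehurst 1.8867, Ashgrove 2.5327, Stonebridge 1.5012, Millford 2.2818.
Lower quotas: Fernley 3, Oakdale 1, Pinehurst 1, Ashgrove 2, Stonebridge 1, Millford 2 (sum 10, leaving 3 seats).
Remainders in descending order: Pinehurst 0.8867, Oakdale 0.6615, Ashgrove 0.5327, Stonebridge 0.5012, Millford 0.2818, Fernley 0.1360.
The surplus seats go to Pinehurst, Oakdale, Ashgrove.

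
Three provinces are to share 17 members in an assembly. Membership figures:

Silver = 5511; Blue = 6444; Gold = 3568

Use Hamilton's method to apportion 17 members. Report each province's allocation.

Silver 6, Blue 7, Gold 4

Total 15523; standard divisor 15523/17 ≈ 913.118.
Standard quotas: Silver 6.0354, Blue 7.0571, Gold 3.9075.
Lower quotas: Silver 6, Blue 7, Gold 3 (sum 16, leaving 1 seat).
Remainders in descending order: Gold 0.9075, Blue 0.0571, Silver 0.0354.
Largest remainder: Gold receives the extra seat.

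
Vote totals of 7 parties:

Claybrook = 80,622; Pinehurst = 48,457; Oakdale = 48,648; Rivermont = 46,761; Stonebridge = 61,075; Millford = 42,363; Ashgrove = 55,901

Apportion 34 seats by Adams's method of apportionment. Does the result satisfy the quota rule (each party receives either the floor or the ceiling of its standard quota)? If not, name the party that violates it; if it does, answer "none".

Standard quotas: Claybrook 7.142, Pinehurst 4.292, Oakdale 4.309, Rivermont 4.142, Stonebridge 5.410, Millford 3.753, Ashgrove 4.952.
Adams allocation: Claybrook 7, Pinehurst 4, Oakdale 4, Rivermont 4, Stonebridge 6, Millford 4, Ashgrove 5.
Every allocation lies between the lower and upper quota.

none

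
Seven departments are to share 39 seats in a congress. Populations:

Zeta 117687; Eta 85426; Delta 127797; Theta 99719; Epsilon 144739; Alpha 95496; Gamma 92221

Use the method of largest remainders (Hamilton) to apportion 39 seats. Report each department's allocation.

The standard divisor is 763085/39 ≈ 19566.282.
Standard quotas: Zeta 6.0148, Eta 4.3660, Delta 6.5315, Theta 5.0965, Epsilon 7.3974, Alpha 4.8806, Gamma 4.7133.
Lower quotas: Zeta 6, Eta 4, Delta 6, Theta 5, Epsilon 7, Alpha 4, Gamma 4 (sum 36, leaving 3 seats).
Remainders in descending order: Alpha 0.8806, Gamma 0.7133, Delta 0.5315, Epsilon 0.3974, Eta 0.3660, Theta 0.0965, Zeta 0.0148.
The surplus seats go to Alpha, Gamma, Delta.

Zeta 6, Eta 4, Delta 7, Theta 5, Epsilon 7, Alpha 5, Gamma 5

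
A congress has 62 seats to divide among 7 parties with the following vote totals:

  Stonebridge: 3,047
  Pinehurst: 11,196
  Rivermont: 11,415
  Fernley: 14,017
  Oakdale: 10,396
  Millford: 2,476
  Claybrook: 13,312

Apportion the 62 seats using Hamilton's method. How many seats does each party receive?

Stonebridge: 3; Pinehurst: 11; Rivermont: 11; Fernley: 13; Oakdale: 10; Millford: 2; Claybrook: 12

Standard divisor: 65859 ÷ 62 ≈ 1062.242.
Standard quotas: Stonebridge 2.8685, Pinehurst 10.5400, Rivermont 10.7461, Fernley 13.1957, Oakdale 9.7868, Millford 2.3309, Claybrook 12.5320.
Lower quotas: Stonebridge 2, Pinehurst 10, Rivermont 10, Fernley 13, Oakdale 9, Millford 2, Claybrook 12 (sum 58, leaving 4 seats).
Remainders in descending order: Stonebridge 0.8685, Oakdale 0.7868, Rivermont 0.7461, Pinehurst 0.5400, Claybrook 0.5320, Millford 0.3309, Fernley 0.1957.
Largest remainders: Stonebridge, Oakdale, Rivermont, Pinehurst receive the extra seats.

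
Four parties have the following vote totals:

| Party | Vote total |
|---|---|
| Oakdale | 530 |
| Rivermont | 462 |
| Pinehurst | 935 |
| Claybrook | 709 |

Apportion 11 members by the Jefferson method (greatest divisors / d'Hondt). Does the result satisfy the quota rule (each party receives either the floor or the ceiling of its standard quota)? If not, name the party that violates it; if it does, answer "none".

none

Standard quotas: Oakdale 2.212, Rivermont 1.928, Pinehurst 3.902, Claybrook 2.959.
Jefferson allocation: Oakdale 2, Rivermont 2, Pinehurst 4, Claybrook 3.
Every allocation lies between the lower and upper quota.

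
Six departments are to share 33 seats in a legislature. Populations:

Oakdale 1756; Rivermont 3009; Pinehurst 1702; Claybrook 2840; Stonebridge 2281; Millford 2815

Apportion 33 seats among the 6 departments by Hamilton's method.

Oakdale=4, Rivermont=7, Pinehurst=4, Claybrook=7, Stonebridge=5, Millford=6

Total 14403; standard divisor 14403/33 ≈ 436.455.
Standard quotas: Oakdale 4.023, Rivermont 6.894, Pinehurst 3.900, Claybrook 6.507, Stonebridge 5.226, Millford 6.450.
Lower quotas: Oakdale 4, Rivermont 6, Pinehurst 3, Claybrook 6, Stonebridge 5, Millford 6 (sum 30, leaving 3 seats).
Remainders in descending order: Pinehurst 0.900, Rivermont 0.894, Claybrook 0.507, Millford 0.450, Stonebridge 0.226, Oakdale 0.023.
The surplus seats go to Pinehurst, Rivermont, Claybrook.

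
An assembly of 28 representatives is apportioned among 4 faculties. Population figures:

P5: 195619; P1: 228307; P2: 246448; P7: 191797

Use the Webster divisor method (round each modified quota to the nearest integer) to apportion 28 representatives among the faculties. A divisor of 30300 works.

P5 6, P1 8, P2 8, P7 6

With modified divisor 30300: modified quotas P5 6.456, P1 7.535, P2 8.134, P7 6.330.
Rounding to the nearest integer: P5 6, P1 8, P2 8, P7 6 (total 28).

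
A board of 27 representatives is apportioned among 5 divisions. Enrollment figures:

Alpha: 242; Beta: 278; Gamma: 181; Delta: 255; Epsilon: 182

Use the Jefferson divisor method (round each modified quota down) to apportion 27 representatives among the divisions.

Standard divisor 1138/27 ≈ 42.148; standard quotas: Alpha 5.742, Beta 6.596, Gamma 4.294, Delta 6.050, Epsilon 4.318.
Rounding down gives 5, 6, 4, 6, 4 = 25 seats, so the divisor must be adjusted.
With modified divisor 38: modified quotas Alpha 6.368, Beta 7.316, Gamma 4.763, Delta 6.711, Epsilon 4.789.
Rounding down: Alpha 6, Beta 7, Gamma 4, Delta 6, Epsilon 4 (total 27).

Alpha 6, Beta 7, Gamma 4, Delta 6, Epsilon 4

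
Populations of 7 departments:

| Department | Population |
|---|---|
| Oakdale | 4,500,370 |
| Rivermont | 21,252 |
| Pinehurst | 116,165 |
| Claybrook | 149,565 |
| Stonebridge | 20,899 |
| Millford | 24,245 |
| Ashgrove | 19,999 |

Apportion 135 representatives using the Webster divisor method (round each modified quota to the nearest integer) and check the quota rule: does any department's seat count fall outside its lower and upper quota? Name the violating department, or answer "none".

Standard quotas: Oakdale 125.204, Rivermont 0.591, Pinehurst 3.232, Claybrook 4.161, Stonebridge 0.581, Millford 0.675, Ashgrove 0.556.
Webster allocation: Oakdale 124, Rivermont 1, Pinehurst 3, Claybrook 4, Stonebridge 1, Millford 1, Ashgrove 1.
Oakdale has quota 125.204 (lower 125, upper 126) but receives 124 — outside the quota interval.

Oakdale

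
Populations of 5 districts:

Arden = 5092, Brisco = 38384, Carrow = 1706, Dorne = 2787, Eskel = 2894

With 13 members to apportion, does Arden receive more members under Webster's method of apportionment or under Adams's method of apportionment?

Adams

Webster: Arden 1, Brisco 10, Carrow 0, Dorne 1, Eskel 1.
Adams: Arden 2, Brisco 8, Carrow 1, Dorne 1, Eskel 1.
Arden gets 1 under Webster and 2 under Adams.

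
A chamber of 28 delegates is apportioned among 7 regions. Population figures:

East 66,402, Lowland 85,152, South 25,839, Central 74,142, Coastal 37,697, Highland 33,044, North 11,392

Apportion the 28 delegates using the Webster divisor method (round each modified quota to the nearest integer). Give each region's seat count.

Standard divisor 333668/28 ≈ 11916.714; standard quotas: East 5.572, Lowland 7.146, South 2.168, Central 6.222, Coastal 3.163, Highland 2.773, North 0.956.
Rounding to the nearest integer gives East 6, Lowland 7, South 2, Central 6, Coastal 3, Highland 3, North 1 — total 28, matching the house size, so no adjustment is needed.

East=6, Lowland=7, South=2, Central=6, Coastal=3, Highland=3, North=1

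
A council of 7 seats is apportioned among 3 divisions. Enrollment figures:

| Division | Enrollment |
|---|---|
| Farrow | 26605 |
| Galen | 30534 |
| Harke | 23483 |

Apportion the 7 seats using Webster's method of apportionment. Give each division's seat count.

Farrow 2; Galen 3; Harke 2

Standard divisor 80622/7 ≈ 11517.429; standard quotas: Farrow 2.310, Galen 2.651, Harke 2.039.
Rounding to the nearest integer gives Farrow 2, Galen 3, Harke 2 — total 7, matching the house size, so no adjustment is needed.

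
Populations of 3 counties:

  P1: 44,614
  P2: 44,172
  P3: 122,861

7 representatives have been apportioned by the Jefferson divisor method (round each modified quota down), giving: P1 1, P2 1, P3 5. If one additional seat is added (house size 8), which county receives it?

P1

Priority for the next seat is population ÷ (current seats + 1).
Priorities: P1 22307.000, P2 22086.000, P3 20476.833.
Highest priority: P1.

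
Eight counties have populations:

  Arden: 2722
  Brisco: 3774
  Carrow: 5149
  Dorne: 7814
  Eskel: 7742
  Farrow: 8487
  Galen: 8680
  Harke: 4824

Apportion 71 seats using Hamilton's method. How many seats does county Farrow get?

12

Total 49192; standard divisor 49192/71 ≈ 692.845.
Standard quotas: Arden 3.9287, Brisco 5.4471, Carrow 7.4317, Dorne 11.2781, Eskel 11.1742, Farrow 12.2495, Galen 12.5281, Harke 6.9626.
Lower quotas: Arden 3, Brisco 5, Carrow 7, Dorne 11, Eskel 11, Farrow 12, Galen 12, Harke 6 (sum 67, leaving 4 seats).
Remainders in descending order: Harke 0.9626, Arden 0.9287, Galen 0.5281, Brisco 0.4471, Carrow 0.4317, Dorne 0.2781, Farrow 0.2495, Eskel 0.1742.
Largest remainders: Harke, Arden, Galen, Brisco receive the extra seats.
Farrow receives 12.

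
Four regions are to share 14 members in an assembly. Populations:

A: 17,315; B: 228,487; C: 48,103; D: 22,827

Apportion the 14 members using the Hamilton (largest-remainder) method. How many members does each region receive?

Standard divisor: 316732 ÷ 14 ≈ 22623.714.
Standard quotas: A 0.7653, B 10.0994, C 2.1262, D 1.0090.
Lower quotas: A 0, B 10, C 2, D 1 (sum 13, leaving 1 seat).
Remainders in descending order: A 0.7653, C 0.1262, B 0.0994, D 0.0090.
The surplus seat goes to A.

A 1, B 10, C 2, D 1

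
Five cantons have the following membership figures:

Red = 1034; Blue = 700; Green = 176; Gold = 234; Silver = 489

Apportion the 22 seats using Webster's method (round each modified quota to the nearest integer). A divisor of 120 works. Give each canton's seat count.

With modified divisor 120: modified quotas Red 8.617, Blue 5.833, Green 1.467, Gold 1.950, Silver 4.075.
Rounding to the nearest integer: Red 9, Blue 6, Green 1, Gold 2, Silver 4 (total 22).

Red 9, Blue 6, Green 1, Gold 2, Silver 4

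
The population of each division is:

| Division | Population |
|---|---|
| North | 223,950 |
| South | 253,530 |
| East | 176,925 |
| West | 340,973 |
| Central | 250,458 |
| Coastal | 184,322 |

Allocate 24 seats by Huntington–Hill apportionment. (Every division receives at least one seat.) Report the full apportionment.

North: 4, South: 4, East: 3, West: 6, Central: 4, Coastal: 3

With divisor 59472: modified quotas North 3.766, South 4.263, East 2.975, West 5.733, Central 4.211, Coastal 3.099.
Geometric-mean thresholds: North √(3·4)=3.464, South √(4·5)=4.472, East √(2·3)=2.449, West √(5·6)=5.477, Central √(4·5)=4.472, Coastal √(3·4)=3.464.
Each quota rounded against its threshold gives North 4, South 4, East 3, West 6, Central 4, Coastal 3 (total 24).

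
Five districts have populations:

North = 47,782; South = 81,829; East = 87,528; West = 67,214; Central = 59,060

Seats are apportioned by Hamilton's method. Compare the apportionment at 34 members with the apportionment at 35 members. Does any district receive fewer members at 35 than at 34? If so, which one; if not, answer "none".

At 34 seats: North 5, South 8, East 9, West 6, Central 6.
At 35 seats: North 5, South 8, East 9, West 7, Central 6.
No district's allocation decreased.

none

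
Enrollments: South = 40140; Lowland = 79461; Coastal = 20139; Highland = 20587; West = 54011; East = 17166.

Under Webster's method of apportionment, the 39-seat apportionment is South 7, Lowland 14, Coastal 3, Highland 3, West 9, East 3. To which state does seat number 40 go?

Priority for the next seat is population ÷ (current seats + 0.5).
Priorities: South 5352.000, Lowland 5480.069, Coastal 5754.000, Highland 5882.000, West 5685.368, East 4904.571.
Highest priority: Highland.

Highland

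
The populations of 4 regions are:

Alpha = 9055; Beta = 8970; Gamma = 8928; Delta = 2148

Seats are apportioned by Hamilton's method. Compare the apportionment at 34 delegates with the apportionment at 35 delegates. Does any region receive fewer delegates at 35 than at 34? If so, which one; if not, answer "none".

Delta

At 34 seats: Alpha 11, Beta 10, Gamma 10, Delta 3.
At 35 seats: Alpha 11, Beta 11, Gamma 11, Delta 2.
Delta drops from 3 to 2.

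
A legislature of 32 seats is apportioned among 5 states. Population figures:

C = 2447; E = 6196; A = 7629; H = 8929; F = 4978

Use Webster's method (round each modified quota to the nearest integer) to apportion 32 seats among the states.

Standard divisor 30179/32 ≈ 943.094; standard quotas: C 2.595, E 6.570, A 8.089, H 9.468, F 5.278.
Rounding to the nearest integer gives C 3, E 7, A 8, H 9, F 5 — total 32, matching the house size, so no adjustment is needed.

C: 3; E: 7; A: 8; H: 9; F: 5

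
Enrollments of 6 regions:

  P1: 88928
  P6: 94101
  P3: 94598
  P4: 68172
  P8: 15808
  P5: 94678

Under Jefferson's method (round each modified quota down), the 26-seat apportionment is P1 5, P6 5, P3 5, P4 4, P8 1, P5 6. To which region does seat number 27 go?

Priority for the next seat is population ÷ (current seats + 1).
Priorities: P1 14821.333, P6 15683.500, P3 15766.333, P4 13634.400, P8 7904.000, P5 13525.429.
Highest priority: P3.

P3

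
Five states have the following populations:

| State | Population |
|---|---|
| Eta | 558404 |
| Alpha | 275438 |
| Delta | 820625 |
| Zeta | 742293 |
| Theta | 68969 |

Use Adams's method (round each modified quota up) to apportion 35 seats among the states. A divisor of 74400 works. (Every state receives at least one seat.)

Eta: 8, Alpha: 4, Delta: 12, Zeta: 10, Theta: 1

With modified divisor 74400: modified quotas Eta 7.505, Alpha 3.702, Delta 11.030, Zeta 9.977, Theta 0.927.
Rounding up: Eta 8, Alpha 4, Delta 12, Zeta 10, Theta 1 (total 35).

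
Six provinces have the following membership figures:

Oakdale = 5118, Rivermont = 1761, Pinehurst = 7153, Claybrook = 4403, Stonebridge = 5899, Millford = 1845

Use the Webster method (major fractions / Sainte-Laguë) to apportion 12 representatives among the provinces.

Standard divisor 26179/12 ≈ 2181.583; standard quotas: Oakdale 2.346, Rivermont 0.807, Pinehurst 3.279, Claybrook 2.018, Stonebridge 2.704, Millford 0.846.
Rounding to the nearest integer gives Oakdale 2, Rivermont 1, Pinehurst 3, Claybrook 2, Stonebridge 3, Millford 1 — total 12, matching the house size, so no adjustment is needed.

Oakdale=2; Rivermont=1; Pinehurst=3; Claybrook=2; Stonebridge=3; Millford=1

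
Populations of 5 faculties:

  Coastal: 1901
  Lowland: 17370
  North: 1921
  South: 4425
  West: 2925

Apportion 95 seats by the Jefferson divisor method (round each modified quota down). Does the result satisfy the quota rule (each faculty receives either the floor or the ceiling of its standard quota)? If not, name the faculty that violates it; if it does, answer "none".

Lowland

Standard quotas: Coastal 6.327, Lowland 57.815, North 6.394, South 14.728, West 9.736.
Jefferson allocation: Coastal 6, Lowland 59, North 6, South 15, West 9.
Lowland has quota 57.815 (lower 57, upper 58) but receives 59 — outside the quota interval.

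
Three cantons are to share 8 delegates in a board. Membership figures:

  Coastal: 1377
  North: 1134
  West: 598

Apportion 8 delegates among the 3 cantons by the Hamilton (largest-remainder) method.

Standard divisor: 3109 ÷ 8 ≈ 388.625.
Standard quotas: Coastal 3.543, North 2.918, West 1.539.
Lower quotas: Coastal 3, North 2, West 1 (sum 6, leaving 2 seats).
Remainders in descending order: North 0.918, Coastal 0.543, West 0.539.
Largest remainders: North, Coastal receive the extra seats.

Coastal 4, North 3, West 1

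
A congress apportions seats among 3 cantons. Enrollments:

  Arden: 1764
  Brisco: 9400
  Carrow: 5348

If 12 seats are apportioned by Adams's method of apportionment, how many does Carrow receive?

4

Standard divisor 16512/12 ≈ 1376; standard quotas: Arden 1.282, Brisco 6.831, Carrow 3.887.
Rounding up gives 2, 7, 4 = 13 seats, so the divisor must be adjusted.
With modified divisor 1700: modified quotas Arden 1.038, Brisco 5.529, Carrow 3.146.
Rounding up: Arden 2, Brisco 6, Carrow 4 (total 12).
Carrow receives 4.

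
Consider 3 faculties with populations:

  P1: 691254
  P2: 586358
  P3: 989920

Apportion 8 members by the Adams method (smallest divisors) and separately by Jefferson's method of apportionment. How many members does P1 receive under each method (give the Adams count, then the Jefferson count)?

3 and 2

Adams: P1 3, P2 2, P3 3.
Jefferson: P1 2, P2 2, P3 4.
P1 gets 3 under Adams and 2 under Jefferson.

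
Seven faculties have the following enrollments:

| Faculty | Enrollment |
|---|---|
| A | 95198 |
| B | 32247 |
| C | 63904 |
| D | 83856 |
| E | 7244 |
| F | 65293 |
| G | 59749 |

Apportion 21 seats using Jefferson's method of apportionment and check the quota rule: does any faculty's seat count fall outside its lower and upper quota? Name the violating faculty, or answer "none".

none

Standard quotas: A 4.906, B 1.662, C 3.293, D 4.322, E 0.373, F 3.365, G 3.079.
Jefferson allocation: A 5, B 1, C 3, D 5, E 0, F 4, G 3.
Every allocation lies between the lower and upper quota.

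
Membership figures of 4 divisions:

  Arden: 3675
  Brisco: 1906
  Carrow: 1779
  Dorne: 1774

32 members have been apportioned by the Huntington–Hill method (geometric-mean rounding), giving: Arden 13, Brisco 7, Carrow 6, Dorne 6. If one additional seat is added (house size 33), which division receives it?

Priority for the next seat is population ÷ (√(s·(s+1))).
Priorities: Arden 272.409, Brisco 254.700, Carrow 274.506, Dorne 273.734.
Highest priority: Carrow.

Carrow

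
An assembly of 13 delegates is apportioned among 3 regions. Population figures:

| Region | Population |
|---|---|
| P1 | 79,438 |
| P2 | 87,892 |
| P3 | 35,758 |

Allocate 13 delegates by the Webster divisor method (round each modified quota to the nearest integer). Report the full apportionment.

Standard divisor 203088/13 ≈ 15622.154; standard quotas: P1 5.085, P2 5.626, P3 2.289.
Rounding to the nearest integer gives P1 5, P2 6, P3 2 — total 13, matching the house size, so no adjustment is needed.

P1: 5, P2: 6, P3: 2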